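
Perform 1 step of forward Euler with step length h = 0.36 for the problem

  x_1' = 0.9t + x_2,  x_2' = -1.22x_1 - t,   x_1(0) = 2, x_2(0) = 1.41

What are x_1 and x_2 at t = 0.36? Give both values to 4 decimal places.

2.5076, 0.5316

Euler on (x_1,x_2): x_1_{n+1} = x_1_n + h·x_1', x_2_{n+1} = x_2_n + h·x_2'.
0.000000: (2.000000, 1.410000); f=(1.410000, -2.440000) → (2.507600, 0.531600)
(x_1(0.36), x_2(0.36)) ≈ (2.5076, 0.5316)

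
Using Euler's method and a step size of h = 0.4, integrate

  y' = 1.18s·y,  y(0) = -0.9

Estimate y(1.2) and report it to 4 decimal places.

Euler: y_{n+1} = y_n + h·f(s_n, y_n).
s=0.000000, y=-0.900000: f=0.000000 → y ← -0.900000 + 0.4·0.000000 = -0.900000
s=0.400000, y=-0.900000: f=-0.424800 → y ← -0.900000 + 0.4·(-0.424800) = -1.069920
s=0.800000, y=-1.069920: f=-1.010004 → y ← -1.069920 + 0.4·(-1.010004) = -1.473922
y(1.2) ≈ -1.4739

-1.4739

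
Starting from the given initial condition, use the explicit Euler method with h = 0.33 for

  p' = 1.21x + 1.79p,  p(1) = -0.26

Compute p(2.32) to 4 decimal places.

3.1353

Euler: p_{n+1} = p_n + h·f(x_n, p_n).
x=1.000000, p=-0.260000: f=0.744600 → p ← -0.260000 + 0.33·0.744600 = -0.014282
x=1.330000, p=-0.014282: f=1.583735 → p ← -0.014282 + 0.33·1.583735 = 0.508351
x=1.660000, p=0.508351: f=2.918548 → p ← 0.508351 + 0.33·2.918548 = 1.471471
x=1.990000, p=1.471471: f=5.041834 → p ← 1.471471 + 0.33·5.041834 = 3.135276
p(2.32) ≈ 3.1353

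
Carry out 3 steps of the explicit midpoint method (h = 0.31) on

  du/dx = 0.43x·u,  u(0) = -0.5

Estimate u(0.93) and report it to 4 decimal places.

-0.6010

Midpoint: k1 = f(x_n, u_n); k2 = f(x_n + h/2, u_n + (h/2)·k1); u_{n+1} = u_n + h·k2.
x=0.000000, u=-0.500000:
  k1 = f(0.000000, -0.500000) = 0.000000
  k2 = f(0.155000, -0.500000) = -0.033325
  u ← -0.500000 + 0.31·(-0.033325) = -0.510331
x=0.310000, u=-0.510331:
  k1 = f(0.310000, -0.510331) = -0.068027
  k2 = f(0.465000, -0.520875) = -0.104149
  u ← -0.510331 + 0.31·(-0.104149) = -0.542617
x=0.620000, u=-0.542617:
  k1 = f(0.620000, -0.542617) = -0.144662
  k2 = f(0.775000, -0.565039) = -0.188299
  u ← -0.542617 + 0.31·(-0.188299) = -0.600990
u(0.93) ≈ -0.6010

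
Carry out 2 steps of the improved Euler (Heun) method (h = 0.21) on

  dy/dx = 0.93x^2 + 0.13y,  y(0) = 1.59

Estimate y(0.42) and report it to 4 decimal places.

1.7053

Heun: k1 = f(x_n, y_n); k2 = f(x_n + h, y_n + h·k1); y_{n+1} = y_n + (h/2)·(k1 + k2).
x=0.000000, y=1.590000:
  k1 = f(0.000000, 1.590000) = 0.206700
  k2 = f(0.210000, 1.633407) = 0.253356
  y ← 1.590000 + (0.21/2)·(0.206700 + 0.253356) = 1.638306
x=0.210000, y=1.638306:
  k1 = f(0.210000, 1.638306) = 0.253993
  k2 = f(0.420000, 1.691644) = 0.383966
  y ← 1.638306 + (0.21/2)·(0.253993 + 0.383966) = 1.705292
y(0.42) ≈ 1.7053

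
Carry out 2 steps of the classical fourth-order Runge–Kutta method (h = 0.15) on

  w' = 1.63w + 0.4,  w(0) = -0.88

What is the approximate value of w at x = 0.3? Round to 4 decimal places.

-1.2802

RK4: k1 = f(x_n, w_n); k2 = f(x_n + h/2, w_n + (h/2)·k1); k3 = f(x_n + h/2, w_n + (h/2)·k2); k4 = f(x_n + h, w_n + h·k3); w_{n+1} = w_n + (h/6)·(k1 + 2k2 + 2k3 + k4).
x=0.000000, w=-0.880000:
  k1 = f(0.000000, -0.880000) = -1.034400
  k2 = f(0.075000, -0.957580) = -1.160855
  k3 = f(0.075000, -0.967064) = -1.176315
  k4 = f(0.150000, -1.056447) = -1.322009
  w ← -0.880000 + (0.15/6)·(k1 + 2k2 + 2k3 + k4) = -1.055769
x=0.150000, w=-1.055769:
  k1 = f(0.150000, -1.055769) = -1.320903
  k2 = f(0.225000, -1.154836) = -1.482383
  k3 = f(0.225000, -1.166947) = -1.502124
  k4 = f(0.300000, -1.281087) = -1.688172
  w ← -1.055769 + (0.15/6)·(k1 + 2k2 + 2k3 + k4) = -1.280221
w(0.3) ≈ -1.2802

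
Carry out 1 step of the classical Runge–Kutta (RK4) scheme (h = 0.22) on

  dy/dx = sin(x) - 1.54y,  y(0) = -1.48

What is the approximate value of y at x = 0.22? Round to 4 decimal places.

-1.0331

RK4: k1 = f(x_n, y_n); k2 = f(x_n + h/2, y_n + (h/2)·k1); k3 = f(x_n + h/2, y_n + (h/2)·k2); k4 = f(x_n + h, y_n + h·k3); y_{n+1} = y_n + (h/6)·(k1 + 2k2 + 2k3 + k4).
x=0.000000, y=-1.480000:
  k1 = f(0.000000, -1.480000) = 2.279200
  k2 = f(0.110000, -1.229288) = 2.002882
  k3 = f(0.110000, -1.259683) = 2.049690
  k4 = f(0.220000, -1.029068) = 1.802995
  y ← -1.480000 + (0.22/6)·(k1 + 2k2 + 2k3 + k4) = -1.033131
y(0.22) ≈ -1.0331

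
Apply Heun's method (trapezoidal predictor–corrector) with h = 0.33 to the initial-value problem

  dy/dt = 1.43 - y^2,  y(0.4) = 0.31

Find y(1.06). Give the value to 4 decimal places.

Heun: k1 = f(t_n, y_n); k2 = f(t_n + h, y_n + h·k1); y_{n+1} = y_n + (h/2)·(k1 + k2).
t=0.400000, y=0.310000:
  k1 = f(0.400000, 0.310000) = 1.333900
  k2 = f(0.730000, 0.750187) = 0.867219
  y ← 0.310000 + (0.33/2)·(1.333900 + 0.867219) = 0.673185
t=0.730000, y=0.673185:
  k1 = f(0.730000, 0.673185) = 0.976822
  k2 = f(1.060000, 0.995536) = 0.438908
  y ← 0.673185 + (0.33/2)·(0.976822 + 0.438908) = 0.906780
y(1.06) ≈ 0.9068

0.9068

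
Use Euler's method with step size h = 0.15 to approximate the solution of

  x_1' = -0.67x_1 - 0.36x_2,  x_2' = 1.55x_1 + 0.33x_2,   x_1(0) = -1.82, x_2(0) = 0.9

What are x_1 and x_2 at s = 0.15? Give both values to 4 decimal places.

Euler on (x_1,x_2): x_1_{n+1} = x_1_n + h·x_1', x_2_{n+1} = x_2_n + h·x_2'.
0.000000: (-1.820000, 0.900000); f=(0.895400, -2.524000) → (-1.685690, 0.521400)
(x_1(0.15), x_2(0.15)) ≈ (-1.6857, 0.5214)

-1.6857, 0.5214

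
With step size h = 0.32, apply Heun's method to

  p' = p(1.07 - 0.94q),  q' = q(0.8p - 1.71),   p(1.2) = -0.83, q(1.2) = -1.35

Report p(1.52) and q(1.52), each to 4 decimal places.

Heun on (p,q): k1 = f(s_n, state_n); k2 = f(s_n + h, state_n + h·k1); state_{n+1} = state_n + (h/2)·(k1 + k2).
1.200000: (-0.830000, -1.350000)
  k1 = (-1.941370, 3.204900)
  predictor → (-1.451238, -0.324432)
  k2 = (-1.995404, 0.931441)
  → (-1.459884, -0.688185)
(p(1.52), q(1.52)) ≈ (-1.4599, -0.6882)

-1.4599, -0.6882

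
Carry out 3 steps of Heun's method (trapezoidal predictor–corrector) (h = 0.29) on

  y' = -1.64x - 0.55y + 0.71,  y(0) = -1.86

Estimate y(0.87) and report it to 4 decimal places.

-1.2064

Heun: k1 = f(x_n, y_n); k2 = f(x_n + h, y_n + h·k1); y_{n+1} = y_n + (h/2)·(k1 + k2).
x=0.000000, y=-1.860000:
  k1 = f(0.000000, -1.860000) = 1.733000
  k2 = f(0.290000, -1.357430) = 0.980987
  y ← -1.860000 + (0.29/2)·(1.733000 + 0.980987) = -1.466472
x=0.290000, y=-1.466472:
  k1 = f(0.290000, -1.466472) = 1.040960
  k2 = f(0.580000, -1.164594) = 0.399327
  y ← -1.466472 + (0.29/2)·(1.040960 + 0.399327) = -1.257630
x=0.580000, y=-1.257630:
  k1 = f(0.580000, -1.257630) = 0.450497
  k2 = f(0.870000, -1.126986) = -0.096957
  y ← -1.257630 + (0.29/2)·(0.450497 + (-0.096957)) = -1.206367
y(0.87) ≈ -1.2064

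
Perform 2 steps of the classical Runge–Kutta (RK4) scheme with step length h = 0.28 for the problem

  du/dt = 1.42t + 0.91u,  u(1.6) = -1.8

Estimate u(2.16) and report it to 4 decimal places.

RK4: k1 = f(t_n, u_n); k2 = f(t_n + h/2, u_n + (h/2)·k1); k3 = f(t_n + h/2, u_n + (h/2)·k2); k4 = f(t_n + h, u_n + h·k3); u_{n+1} = u_n + (h/6)·(k1 + 2k2 + 2k3 + k4).
t=1.600000, u=-1.800000:
  k1 = f(1.600000, -1.800000) = 0.634000
  k2 = f(1.740000, -1.711240) = 0.913572
  k3 = f(1.740000, -1.672100) = 0.949189
  k4 = f(1.880000, -1.534227) = 1.273453
  u ← -1.800000 + (0.28/6)·(k1 + 2k2 + 2k3 + k4) = -1.537128
t=1.880000, u=-1.537128:
  k1 = f(1.880000, -1.537128) = 1.270814
  k2 = f(2.020000, -1.359214) = 1.631515
  k3 = f(2.020000, -1.308716) = 1.677469
  k4 = f(2.160000, -1.067437) = 2.095833
  u ← -1.537128 + (0.28/6)·(k1 + 2k2 + 2k3 + k4) = -1.071179
u(2.16) ≈ -1.0712

-1.0712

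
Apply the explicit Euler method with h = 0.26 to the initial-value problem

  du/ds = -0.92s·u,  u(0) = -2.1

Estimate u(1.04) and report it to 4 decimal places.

-1.4027

Euler: u_{n+1} = u_n + h·f(s_n, u_n).
s=0.000000, u=-2.100000: f=0.000000 → u ← -2.100000 + 0.26·0.000000 = -2.100000
s=0.260000, u=-2.100000: f=0.502320 → u ← -2.100000 + 0.26·0.502320 = -1.969397
s=0.520000, u=-1.969397: f=0.942159 → u ← -1.969397 + 0.26·0.942159 = -1.724435
s=0.780000, u=-1.724435: f=1.237455 → u ← -1.724435 + 0.26·1.237455 = -1.402697
u(1.04) ≈ -1.4027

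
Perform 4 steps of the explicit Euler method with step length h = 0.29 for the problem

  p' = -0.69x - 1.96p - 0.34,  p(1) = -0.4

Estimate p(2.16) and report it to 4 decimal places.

Euler: p_{n+1} = p_n + h·f(x_n, p_n).
x=1.000000, p=-0.400000: f=-0.246000 → p ← -0.400000 + 0.29·(-0.246000) = -0.471340
x=1.290000, p=-0.471340: f=-0.306274 → p ← -0.471340 + 0.29·(-0.306274) = -0.560159
x=1.580000, p=-0.560159: f=-0.332288 → p ← -0.560159 + 0.29·(-0.332288) = -0.656523
x=1.870000, p=-0.656523: f=-0.343515 → p ← -0.656523 + 0.29·(-0.343515) = -0.756142
p(2.16) ≈ -0.7561

-0.7561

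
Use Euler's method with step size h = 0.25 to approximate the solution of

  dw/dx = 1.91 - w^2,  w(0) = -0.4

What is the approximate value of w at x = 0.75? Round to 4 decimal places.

0.9259

Euler: w_{n+1} = w_n + h·f(x_n, w_n).
x=0.000000, w=-0.400000: f=1.750000 → w ← -0.400000 + 0.25·1.750000 = 0.037500
x=0.250000, w=0.037500: f=1.908594 → w ← 0.037500 + 0.25·1.908594 = 0.514648
x=0.500000, w=0.514648: f=1.645137 → w ← 0.514648 + 0.25·1.645137 = 0.925933
w(0.75) ≈ 0.9259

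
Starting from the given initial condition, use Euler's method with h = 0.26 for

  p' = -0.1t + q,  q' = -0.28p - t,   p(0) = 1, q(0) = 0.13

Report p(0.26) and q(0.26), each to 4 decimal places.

1.0338, 0.0572

Euler on (p,q): p_{n+1} = p_n + h·p', q_{n+1} = q_n + h·q'.
0.000000: (1.000000, 0.130000); f=(0.130000, -0.280000) → (1.033800, 0.057200)
(p(0.26), q(0.26)) ≈ (1.0338, 0.0572)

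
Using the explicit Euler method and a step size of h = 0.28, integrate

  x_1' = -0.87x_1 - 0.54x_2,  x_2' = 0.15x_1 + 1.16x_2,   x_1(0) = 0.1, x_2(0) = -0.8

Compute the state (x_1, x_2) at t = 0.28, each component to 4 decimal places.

0.1966, -1.0556

Euler on (x_1,x_2): x_1_{n+1} = x_1_n + h·x_1', x_2_{n+1} = x_2_n + h·x_2'.
0.000000: (0.100000, -0.800000); f=(0.345000, -0.913000) → (0.196600, -1.055640)
(x_1(0.28), x_2(0.28)) ≈ (0.1966, -1.0556)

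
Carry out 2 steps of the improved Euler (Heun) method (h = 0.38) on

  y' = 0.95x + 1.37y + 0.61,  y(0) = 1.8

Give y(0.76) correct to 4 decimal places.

6.0679

Heun: k1 = f(x_n, y_n); k2 = f(x_n + h, y_n + h·k1); y_{n+1} = y_n + (h/2)·(k1 + k2).
x=0.000000, y=1.800000:
  k1 = f(0.000000, 1.800000) = 3.076000
  k2 = f(0.380000, 2.968880) = 5.038366
  y ← 1.800000 + (0.38/2)·(3.076000 + 5.038366) = 3.341729
x=0.380000, y=3.341729:
  k1 = f(0.380000, 3.341729) = 5.549169
  k2 = f(0.760000, 5.450414) = 8.799067
  y ← 3.341729 + (0.38/2)·(5.549169 + 8.799067) = 6.067894
y(0.76) ≈ 6.0679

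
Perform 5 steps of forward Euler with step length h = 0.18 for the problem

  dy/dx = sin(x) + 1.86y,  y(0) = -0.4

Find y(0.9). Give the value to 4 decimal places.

-1.2631

Euler: y_{n+1} = y_n + h·f(x_n, y_n).
x=0.000000, y=-0.400000: f=-0.744000 → y ← -0.400000 + 0.18·(-0.744000) = -0.533920
x=0.180000, y=-0.533920: f=-0.814062 → y ← -0.533920 + 0.18·(-0.814062) = -0.680451
x=0.360000, y=-0.680451: f=-0.913365 → y ← -0.680451 + 0.18·(-0.913365) = -0.844857
x=0.540000, y=-0.844857: f=-1.057298 → y ← -0.844857 + 0.18·(-1.057298) = -1.035170
x=0.720000, y=-1.035170: f=-1.266032 → y ← -1.035170 + 0.18·(-1.266032) = -1.263056
y(0.9) ≈ -1.2631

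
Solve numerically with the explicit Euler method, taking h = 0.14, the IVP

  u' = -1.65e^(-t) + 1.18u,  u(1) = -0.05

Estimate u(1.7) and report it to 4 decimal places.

-0.5817

Euler: u_{n+1} = u_n + h·f(t_n, u_n).
t=1.000000, u=-0.050000: f=-0.666001 → u ← -0.050000 + 0.14·(-0.666001) = -0.143240
t=1.140000, u=-0.143240: f=-0.696725 → u ← -0.143240 + 0.14·(-0.696725) = -0.240782
t=1.280000, u=-0.240782: f=-0.742884 → u ← -0.240782 + 0.14·(-0.742884) = -0.344785
t=1.420000, u=-0.344785: f=-0.805675 → u ← -0.344785 + 0.14·(-0.805675) = -0.457580
t=1.560000, u=-0.457580: f=-0.886669 → u ← -0.457580 + 0.14·(-0.886669) = -0.581713
u(1.7) ≈ -0.5817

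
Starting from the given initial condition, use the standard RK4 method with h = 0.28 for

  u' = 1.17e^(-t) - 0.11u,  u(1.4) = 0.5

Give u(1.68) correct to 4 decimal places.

RK4: k1 = f(t_n, u_n); k2 = f(t_n + h/2, u_n + (h/2)·k1); k3 = f(t_n + h/2, u_n + (h/2)·k2); k4 = f(t_n + h, u_n + h·k3); u_{n+1} = u_n + (h/6)·(k1 + 2k2 + 2k3 + k4).
t=1.400000, u=0.500000:
  k1 = f(1.400000, 0.500000) = 0.233518
  k2 = f(1.540000, 0.532693) = 0.192230
  k3 = f(1.540000, 0.526912) = 0.192866
  k4 = f(1.680000, 0.554002) = 0.157117
  u ← 0.500000 + (0.28/6)·(k1 + 2k2 + 2k3 + k4) = 0.554172
u(1.68) ≈ 0.5542

0.5542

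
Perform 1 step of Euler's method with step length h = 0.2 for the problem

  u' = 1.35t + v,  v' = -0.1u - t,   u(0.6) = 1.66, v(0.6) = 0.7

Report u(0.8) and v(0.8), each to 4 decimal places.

1.9620, 0.5468

Euler on (u,v): u_{n+1} = u_n + h·u', v_{n+1} = v_n + h·v'.
0.600000: (1.660000, 0.700000); f=(1.510000, -0.766000) → (1.962000, 0.546800)
(u(0.8), v(0.8)) ≈ (1.9620, 0.5468)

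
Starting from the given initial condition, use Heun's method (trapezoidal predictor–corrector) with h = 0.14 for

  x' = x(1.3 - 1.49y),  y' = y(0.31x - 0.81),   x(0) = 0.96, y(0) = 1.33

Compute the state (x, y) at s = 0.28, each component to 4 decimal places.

Heun on (x,y): k1 = f(s_n, state_n); k2 = f(s_n + h, state_n + h·k1); state_{n+1} = state_n + (h/2)·(k1 + k2).
0.000000: (0.960000, 1.330000)
  k1 = (-0.654432, -0.681492)
  predictor → (0.868380, 1.234591)
  k2 = (-0.468526, -0.667670)
  → (0.881393, 1.235559)
0.140000: (0.881393, 1.235559)
  k1 = (-0.476818, -0.663209)
  predictor → (0.814638, 1.142709)
  k2 = (-0.328004, -0.637017)
  → (0.825055, 1.144543)
(x(0.28), y(0.28)) ≈ (0.8251, 1.1445)

0.8251, 1.1445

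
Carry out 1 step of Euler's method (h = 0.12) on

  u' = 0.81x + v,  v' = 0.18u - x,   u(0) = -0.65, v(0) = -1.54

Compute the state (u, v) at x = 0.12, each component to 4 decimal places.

Euler on (u,v): u_{n+1} = u_n + h·u', v_{n+1} = v_n + h·v'.
0.000000: (-0.650000, -1.540000); f=(-1.540000, -0.117000) → (-0.834800, -1.554040)
(u(0.12), v(0.12)) ≈ (-0.8348, -1.5540)

-0.8348, -1.5540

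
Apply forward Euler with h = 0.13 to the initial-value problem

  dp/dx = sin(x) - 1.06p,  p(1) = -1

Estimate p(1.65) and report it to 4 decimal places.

Euler: p_{n+1} = p_n + h·f(x_n, p_n).
x=1.000000, p=-1.000000: f=1.901471 → p ← -1.000000 + 0.13·1.901471 = -0.752809
x=1.130000, p=-0.752809: f=1.702389 → p ← -0.752809 + 0.13·1.702389 = -0.531498
x=1.260000, p=-0.531498: f=1.515478 → p ← -0.531498 + 0.13·1.515478 = -0.334486
x=1.390000, p=-0.334486: f=1.338256 → p ← -0.334486 + 0.13·1.338256 = -0.160513
x=1.520000, p=-0.160513: f=1.168854 → p ← -0.160513 + 0.13·1.168854 = -0.008562
p(1.65) ≈ -0.0086

-0.0086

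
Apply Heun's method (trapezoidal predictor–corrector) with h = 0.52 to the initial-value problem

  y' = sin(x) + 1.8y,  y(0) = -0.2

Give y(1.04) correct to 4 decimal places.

-0.3462

Heun: k1 = f(x_n, y_n); k2 = f(x_n + h, y_n + h·k1); y_{n+1} = y_n + (h/2)·(k1 + k2).
x=0.000000, y=-0.200000:
  k1 = f(0.000000, -0.200000) = -0.360000
  k2 = f(0.520000, -0.387200) = -0.200080
  y ← -0.200000 + (0.52/2)·(-0.360000 + (-0.200080)) = -0.345621
x=0.520000, y=-0.345621:
  k1 = f(0.520000, -0.345621) = -0.125237
  k2 = f(1.040000, -0.410744) = 0.123065
  y ← -0.345621 + (0.52/2)·(-0.125237 + 0.123065) = -0.346186
y(1.04) ≈ -0.3462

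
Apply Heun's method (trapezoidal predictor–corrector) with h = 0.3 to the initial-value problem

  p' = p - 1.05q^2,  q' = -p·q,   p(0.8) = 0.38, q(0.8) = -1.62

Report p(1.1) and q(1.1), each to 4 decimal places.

-0.3507, -1.5993

Heun on (p,q): k1 = f(x_n, state_n); k2 = f(x_n + h, state_n + h·k1); state_{n+1} = state_n + (h/2)·(k1 + k2).
0.800000: (0.380000, -1.620000)
  k1 = (-2.375620, 0.615600)
  predictor → (-0.332686, -1.435320)
  k2 = (-2.495837, -0.477511)
  → (-0.350719, -1.599287)
(p(1.1), q(1.1)) ≈ (-0.3507, -1.5993)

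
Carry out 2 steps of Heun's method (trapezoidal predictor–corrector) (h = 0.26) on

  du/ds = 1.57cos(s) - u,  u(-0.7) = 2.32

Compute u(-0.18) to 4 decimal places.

Heun: k1 = f(s_n, u_n); k2 = f(s_n + h, u_n + h·k1); u_{n+1} = u_n + (h/2)·(k1 + k2).
s=-0.700000, u=2.320000:
  k1 = f(-0.700000, 2.320000) = -1.119198
  k2 = f(-0.440000, 2.029009) = -0.608548
  u ← 2.320000 + (0.26/2)·(-1.119198 + (-0.608548)) = 2.095393
s=-0.440000, u=2.095393:
  k1 = f(-0.440000, 2.095393) = -0.674933
  k2 = f(-0.180000, 1.919910) = -0.375276
  u ← 2.095393 + (0.26/2)·(-0.674933 + (-0.375276)) = 1.958866
u(-0.18) ≈ 1.9589

1.9589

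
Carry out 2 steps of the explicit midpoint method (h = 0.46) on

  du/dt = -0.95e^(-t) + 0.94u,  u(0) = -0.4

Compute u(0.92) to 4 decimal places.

Midpoint: k1 = f(t_n, u_n); k2 = f(t_n + h/2, u_n + (h/2)·k1); u_{n+1} = u_n + h·k2.
t=0.000000, u=-0.400000:
  k1 = f(0.000000, -0.400000) = -1.326000
  k2 = f(0.230000, -0.704980) = -1.417488
  u ← -0.400000 + 0.46·(-1.417488) = -1.052045
t=0.460000, u=-1.052045:
  k1 = f(0.460000, -1.052045) = -1.588641
  k2 = f(0.690000, -1.417432) = -1.808883
  u ← -1.052045 + 0.46·(-1.808883) = -1.884131
u(0.92) ≈ -1.8841

-1.8841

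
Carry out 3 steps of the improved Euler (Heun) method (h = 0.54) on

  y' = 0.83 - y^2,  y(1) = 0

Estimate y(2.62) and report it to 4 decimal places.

0.7772

Heun: k1 = f(t_n, y_n); k2 = f(t_n + h, y_n + h·k1); y_{n+1} = y_n + (h/2)·(k1 + k2).
t=1.000000, y=0.000000:
  k1 = f(1.000000, 0.000000) = 0.830000
  k2 = f(1.540000, 0.448200) = 0.629117
  y ← 0.000000 + (0.54/2)·(0.830000 + 0.629117) = 0.393962
t=1.540000, y=0.393962:
  k1 = f(1.540000, 0.393962) = 0.674794
  k2 = f(2.080000, 0.758350) = 0.254905
  y ← 0.393962 + (0.54/2)·(0.674794 + 0.254905) = 0.644980
t=2.080000, y=0.644980:
  k1 = f(2.080000, 0.644980) = 0.414001
  k2 = f(2.620000, 0.868541) = 0.075637
  y ← 0.644980 + (0.54/2)·(0.414001 + 0.075637) = 0.777182
y(2.62) ≈ 0.7772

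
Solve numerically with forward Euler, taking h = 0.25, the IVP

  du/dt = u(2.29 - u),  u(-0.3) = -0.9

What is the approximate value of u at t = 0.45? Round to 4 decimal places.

Euler: u_{n+1} = u_n + h·f(t_n, u_n).
t=-0.300000, u=-0.900000: f=-2.871000 → u ← -0.900000 + 0.25·(-2.871000) = -1.617750
t=-0.050000, u=-1.617750: f=-6.321763 → u ← -1.617750 + 0.25·(-6.321763) = -3.198191
t=0.200000, u=-3.198191: f=-17.552280 → u ← -3.198191 + 0.25·(-17.552280) = -7.586261
u(0.45) ≈ -7.5863

-7.5863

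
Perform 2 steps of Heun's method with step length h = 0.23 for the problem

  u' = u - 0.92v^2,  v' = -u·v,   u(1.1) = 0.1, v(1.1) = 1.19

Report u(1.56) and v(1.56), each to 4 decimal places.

-0.6075, 1.3076

Heun on (u,v): k1 = f(s_n, state_n); k2 = f(s_n + h, state_n + h·k1); state_{n+1} = state_n + (h/2)·(k1 + k2).
1.100000: (0.100000, 1.190000)
  k1 = (-1.202812, -0.119000)
  predictor → (-0.176647, 1.162630)
  k2 = (-1.420219, 0.205375)
  → (-0.201649, 1.199933)
1.330000: (-0.201649, 1.199933)
  k1 = (-1.526301, 0.241965)
  predictor → (-0.552698, 1.255585)
  k2 = (-2.003072, 0.693959)
  → (-0.607526, 1.307564)
(u(1.56), v(1.56)) ≈ (-0.6075, 1.3076)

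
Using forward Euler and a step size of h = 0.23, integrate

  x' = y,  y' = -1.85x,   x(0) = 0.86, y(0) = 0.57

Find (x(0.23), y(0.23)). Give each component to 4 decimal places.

Euler on (x,y): x_{n+1} = x_n + h·x', y_{n+1} = y_n + h·y'.
0.000000: (0.860000, 0.570000); f=(0.570000, -1.591000) → (0.991100, 0.204070)
(x(0.23), y(0.23)) ≈ (0.9911, 0.2041)

0.9911, 0.2041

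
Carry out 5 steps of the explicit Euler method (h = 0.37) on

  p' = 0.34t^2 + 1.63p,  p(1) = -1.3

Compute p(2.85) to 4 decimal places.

-9.3101

Euler: p_{n+1} = p_n + h·f(t_n, p_n).
t=1.000000, p=-1.300000: f=-1.779000 → p ← -1.300000 + 0.37·(-1.779000) = -1.958230
t=1.370000, p=-1.958230: f=-2.553769 → p ← -1.958230 + 0.37·(-2.553769) = -2.903124
t=1.740000, p=-2.903124: f=-3.702709 → p ← -2.903124 + 0.37·(-3.702709) = -4.273127
t=2.110000, p=-4.273127: f=-5.451483 → p ← -4.273127 + 0.37·(-5.451483) = -6.290175
t=2.480000, p=-6.290175: f=-8.161850 → p ← -6.290175 + 0.37·(-8.161850) = -9.310060
p(2.85) ≈ -9.3101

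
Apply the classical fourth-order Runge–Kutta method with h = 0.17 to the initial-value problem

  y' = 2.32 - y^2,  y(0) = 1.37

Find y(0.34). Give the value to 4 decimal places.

1.4669

RK4: k1 = f(x_n, y_n); k2 = f(x_n + h/2, y_n + (h/2)·k1); k3 = f(x_n + h/2, y_n + (h/2)·k2); k4 = f(x_n + h, y_n + h·k3); y_{n+1} = y_n + (h/6)·(k1 + 2k2 + 2k3 + k4).
x=0.000000, y=1.370000:
  k1 = f(0.000000, 1.370000) = 0.443100
  k2 = f(0.085000, 1.407664) = 0.338483
  k3 = f(0.085000, 1.398771) = 0.363439
  k4 = f(0.170000, 1.431785) = 0.269993
  y ← 1.370000 + (0.17/6)·(k1 + 2k2 + 2k3 + k4) = 1.429980
x=0.170000, y=1.429980:
  k1 = f(0.170000, 1.429980) = 0.275157
  k2 = f(0.255000, 1.453368) = 0.207721
  k3 = f(0.255000, 1.447636) = 0.224350
  k4 = f(0.340000, 1.468119) = 0.164626
  y ← 1.429980 + (0.17/6)·(k1 + 2k2 + 2k3 + k4) = 1.466924
y(0.34) ≈ 1.4669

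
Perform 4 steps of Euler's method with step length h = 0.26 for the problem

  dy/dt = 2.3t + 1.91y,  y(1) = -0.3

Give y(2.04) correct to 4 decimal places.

4.6120

Euler: y_{n+1} = y_n + h·f(t_n, y_n).
t=1.000000, y=-0.300000: f=1.727000 → y ← -0.300000 + 0.26·1.727000 = 0.149020
t=1.260000, y=0.149020: f=3.182628 → y ← 0.149020 + 0.26·3.182628 = 0.976503
t=1.520000, y=0.976503: f=5.361121 → y ← 0.976503 + 0.26·5.361121 = 2.370395
t=1.780000, y=2.370395: f=8.621454 → y ← 2.370395 + 0.26·8.621454 = 4.611973
y(2.04) ≈ 4.6120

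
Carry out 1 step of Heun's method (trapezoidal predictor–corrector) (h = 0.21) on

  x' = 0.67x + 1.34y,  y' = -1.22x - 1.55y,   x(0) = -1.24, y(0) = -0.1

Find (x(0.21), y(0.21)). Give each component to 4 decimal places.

-1.4076, 0.2192

Heun on (x,y): k1 = f(t_n, state_n); k2 = f(t_n + h, state_n + h·k1); state_{n+1} = state_n + (h/2)·(k1 + k2).
0.000000: (-1.240000, -0.100000)
  k1 = (-0.964800, 1.667800)
  predictor → (-1.442608, 0.250238)
  k2 = (-0.631228, 1.372113)
  → (-1.407583, 0.219191)
(x(0.21), y(0.21)) ≈ (-1.4076, 0.2192)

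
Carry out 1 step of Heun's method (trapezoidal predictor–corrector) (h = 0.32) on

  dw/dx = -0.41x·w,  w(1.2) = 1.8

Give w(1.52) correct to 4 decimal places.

1.5071

Heun: k1 = f(x_n, w_n); k2 = f(x_n + h, w_n + h·k1); w_{n+1} = w_n + (h/2)·(k1 + k2).
x=1.200000, w=1.800000:
  k1 = f(1.200000, 1.800000) = -0.885600
  k2 = f(1.520000, 1.516608) = -0.945150
  w ← 1.800000 + (0.32/2)·(-0.885600 + (-0.945150)) = 1.507080
w(1.52) ≈ 1.5071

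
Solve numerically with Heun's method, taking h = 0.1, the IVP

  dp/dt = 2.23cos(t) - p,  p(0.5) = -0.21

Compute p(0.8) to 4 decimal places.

0.2984

Heun: k1 = f(t_n, p_n); k2 = f(t_n + h, p_n + h·k1); p_{n+1} = p_n + (h/2)·(k1 + k2).
t=0.500000, p=-0.210000:
  k1 = f(0.500000, -0.210000) = 2.167009
  k2 = f(0.600000, 0.006701) = 1.833798
  p ← -0.210000 + (0.1/2)·(2.167009 + 1.833798) = -0.009960
t=0.600000, p=-0.009960:
  k1 = f(0.600000, -0.009960) = 1.850458
  k2 = f(0.700000, 0.175086) = 1.530512
  p ← -0.009960 + (0.1/2)·(1.850458 + 1.530512) = 0.159089
t=0.700000, p=0.159089:
  k1 = f(0.700000, 0.159089) = 1.546509
  k2 = f(0.800000, 0.313740) = 1.239916
  p ← 0.159089 + (0.1/2)·(1.546509 + 1.239916) = 0.298410
p(0.8) ≈ 0.2984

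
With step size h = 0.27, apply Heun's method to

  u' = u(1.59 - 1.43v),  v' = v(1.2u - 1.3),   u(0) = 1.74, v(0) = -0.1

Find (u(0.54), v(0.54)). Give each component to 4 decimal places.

Heun on (u,v): k1 = f(s_n, state_n); k2 = f(s_n + h, state_n + h·k1); state_{n+1} = state_n + (h/2)·(k1 + k2).
0.000000: (1.740000, -0.100000)
  k1 = (3.015420, -0.078800)
  predictor → (2.554163, -0.121276)
  k2 = (4.504075, -0.214052)
  → (2.755132, -0.139535)
0.270000: (2.755132, -0.139535)
  k1 = (4.930405, -0.279929)
  predictor → (4.086341, -0.215116)
  k2 = (7.754305, -0.775194)
  → (4.467568, -0.281977)
(u(0.54), v(0.54)) ≈ (4.4676, -0.2820)

4.4676, -0.2820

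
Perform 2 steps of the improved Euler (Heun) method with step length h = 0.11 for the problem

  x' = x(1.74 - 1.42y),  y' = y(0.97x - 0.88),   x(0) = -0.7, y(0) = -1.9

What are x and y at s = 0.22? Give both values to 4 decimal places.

-1.6424, -1.2410

Heun on (x,y): k1 = f(s_n, state_n); k2 = f(s_n + h, state_n + h·k1); state_{n+1} = state_n + (h/2)·(k1 + k2).
0.000000: (-0.700000, -1.900000)
  k1 = (-3.106600, 2.962100)
  predictor → (-1.041726, -1.574169)
  k2 = (-4.141194, 2.975926)
  → (-1.098629, -1.573409)
0.110000: (-1.098629, -1.573409)
  k1 = (-4.366214, 3.061334)
  predictor → (-1.578912, -1.236662)
  k2 = (-5.519972, 2.982266)
  → (-1.642369, -1.241011)
(x(0.22), y(0.22)) ≈ (-1.6424, -1.2410)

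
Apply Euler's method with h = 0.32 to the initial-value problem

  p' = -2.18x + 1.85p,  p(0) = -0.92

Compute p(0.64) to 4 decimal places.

Euler: p_{n+1} = p_n + h·f(x_n, p_n).
x=0.000000, p=-0.920000: f=-1.702000 → p ← -0.920000 + 0.32·(-1.702000) = -1.464640
x=0.320000, p=-1.464640: f=-3.407184 → p ← -1.464640 + 0.32·(-3.407184) = -2.554939
p(0.64) ≈ -2.5549

-2.5549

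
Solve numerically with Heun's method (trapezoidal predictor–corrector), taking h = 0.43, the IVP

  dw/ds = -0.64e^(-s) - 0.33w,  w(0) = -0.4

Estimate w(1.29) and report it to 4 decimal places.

-0.6233

Heun: k1 = f(s_n, w_n); k2 = f(s_n + h, w_n + h·k1); w_{n+1} = w_n + (h/2)·(k1 + k2).
s=0.000000, w=-0.400000:
  k1 = f(0.000000, -0.400000) = -0.508000
  k2 = f(0.430000, -0.618440) = -0.212241
  w ← -0.400000 + (0.43/2)·(-0.508000 + (-0.212241)) = -0.554852
s=0.430000, w=-0.554852:
  k1 = f(0.430000, -0.554852) = -0.233225
  k2 = f(0.860000, -0.655138) = -0.054628
  w ← -0.554852 + (0.43/2)·(-0.233225 + (-0.054628)) = -0.616740
s=0.860000, w=-0.616740:
  k1 = f(0.860000, -0.616740) = -0.067300
  k2 = f(1.290000, -0.645679) = 0.036901
  w ← -0.616740 + (0.43/2)·(-0.067300 + 0.036901) = -0.623276
w(1.29) ≈ -0.6233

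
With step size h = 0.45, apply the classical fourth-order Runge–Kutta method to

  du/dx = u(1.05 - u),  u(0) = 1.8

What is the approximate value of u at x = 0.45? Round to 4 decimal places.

1.4192

RK4: k1 = f(x_n, u_n); k2 = f(x_n + h/2, u_n + (h/2)·k1); k3 = f(x_n + h/2, u_n + (h/2)·k2); k4 = f(x_n + h, u_n + h·k3); u_{n+1} = u_n + (h/6)·(k1 + 2k2 + 2k3 + k4).
x=0.000000, u=1.800000:
  k1 = f(0.000000, 1.800000) = -1.350000
  k2 = f(0.225000, 1.496250) = -0.667702
  k3 = f(0.225000, 1.649767) = -0.989476
  k4 = f(0.450000, 1.354736) = -0.412836
  u ← 1.800000 + (0.45/6)·(k1 + 2k2 + 2k3 + k4) = 1.419211
u(0.45) ≈ 1.4192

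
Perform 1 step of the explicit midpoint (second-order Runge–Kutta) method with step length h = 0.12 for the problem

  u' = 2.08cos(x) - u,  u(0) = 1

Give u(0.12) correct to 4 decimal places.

Midpoint: k1 = f(x_n, u_n); k2 = f(x_n + h/2, u_n + (h/2)·k1); u_{n+1} = u_n + h·k2.
x=0.000000, u=1.000000:
  k1 = f(0.000000, 1.000000) = 1.080000
  k2 = f(0.060000, 1.064800) = 1.011457
  u ← 1.000000 + 0.12·1.011457 = 1.121375
u(0.12) ≈ 1.1214

1.1214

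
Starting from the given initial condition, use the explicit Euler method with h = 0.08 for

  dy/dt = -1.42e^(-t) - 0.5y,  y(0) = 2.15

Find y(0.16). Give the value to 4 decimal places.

Euler: y_{n+1} = y_n + h·f(t_n, y_n).
t=0.000000, y=2.150000: f=-2.495000 → y ← 2.150000 + 0.08·(-2.495000) = 1.950400
t=0.080000, y=1.950400: f=-2.286025 → y ← 1.950400 + 0.08·(-2.286025) = 1.767518
y(0.16) ≈ 1.7675

1.7675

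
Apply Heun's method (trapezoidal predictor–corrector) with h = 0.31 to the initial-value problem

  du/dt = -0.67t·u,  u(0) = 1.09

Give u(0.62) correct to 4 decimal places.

Heun: k1 = f(t_n, u_n); k2 = f(t_n + h, u_n + h·k1); u_{n+1} = u_n + (h/2)·(k1 + k2).
t=0.000000, u=1.090000:
  k1 = f(0.000000, 1.090000) = 0.000000
  k2 = f(0.310000, 1.090000) = -0.226393
  u ← 1.090000 + (0.31/2)·(0.000000 + (-0.226393)) = 1.054909
t=0.310000, u=1.054909:
  k1 = f(0.310000, 1.054909) = -0.219105
  k2 = f(0.620000, 0.986987) = -0.409994
  u ← 1.054909 + (0.31/2)·(-0.219105 + (-0.409994)) = 0.957399
u(0.62) ≈ 0.9574

0.9574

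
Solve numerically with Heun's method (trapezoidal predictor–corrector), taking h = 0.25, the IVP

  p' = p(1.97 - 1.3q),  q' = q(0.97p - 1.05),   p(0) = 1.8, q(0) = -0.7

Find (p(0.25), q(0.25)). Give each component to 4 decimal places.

Heun on (p,q): k1 = f(x_n, state_n); k2 = f(x_n + h, state_n + h·k1); state_{n+1} = state_n + (h/2)·(k1 + k2).
0.000000: (1.800000, -0.700000)
  k1 = (5.184000, -0.487200)
  predictor → (3.096000, -0.821800)
  k2 = (9.406701, -1.605074)
  → (3.623838, -0.961534)
(p(0.25), q(0.25)) ≈ (3.6238, -0.9615)

3.6238, -0.9615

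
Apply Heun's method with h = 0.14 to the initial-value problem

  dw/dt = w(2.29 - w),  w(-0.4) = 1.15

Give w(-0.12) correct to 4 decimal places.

1.5029

Heun: k1 = f(t_n, w_n); k2 = f(t_n + h, w_n + h·k1); w_{n+1} = w_n + (h/2)·(k1 + k2).
t=-0.400000, w=1.150000:
  k1 = f(-0.400000, 1.150000) = 1.311000
  k2 = f(-0.260000, 1.333540) = 1.275478
  w ← 1.150000 + (0.14/2)·(1.311000 + 1.275478) = 1.331053
t=-0.260000, w=1.331053:
  k1 = f(-0.260000, 1.331053) = 1.276409
  k2 = f(-0.120000, 1.509751) = 1.177982
  w ← 1.331053 + (0.14/2)·(1.276409 + 1.177982) = 1.502861
w(-0.12) ≈ 1.5029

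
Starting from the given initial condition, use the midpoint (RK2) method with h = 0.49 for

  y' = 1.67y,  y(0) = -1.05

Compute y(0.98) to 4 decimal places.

Midpoint: k1 = f(t_n, y_n); k2 = f(t_n + h/2, y_n + (h/2)·k1); y_{n+1} = y_n + h·k2.
t=0.000000, y=-1.050000:
  k1 = f(0.000000, -1.050000) = -1.753500
  k2 = f(0.245000, -1.479608) = -2.470945
  y ← -1.050000 + 0.49·(-2.470945) = -2.260763
t=0.490000, y=-2.260763:
  k1 = f(0.490000, -2.260763) = -3.775474
  k2 = f(0.735000, -3.185754) = -5.320209
  y ← -2.260763 + 0.49·(-5.320209) = -4.867665
y(0.98) ≈ -4.8677

-4.8677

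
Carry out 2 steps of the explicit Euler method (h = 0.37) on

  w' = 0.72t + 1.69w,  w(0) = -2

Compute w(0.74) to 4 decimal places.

-5.1846

Euler: w_{n+1} = w_n + h·f(t_n, w_n).
t=0.000000, w=-2.000000: f=-3.380000 → w ← -2.000000 + 0.37·(-3.380000) = -3.250600
t=0.370000, w=-3.250600: f=-5.227114 → w ← -3.250600 + 0.37·(-5.227114) = -5.184632
w(0.74) ≈ -5.1846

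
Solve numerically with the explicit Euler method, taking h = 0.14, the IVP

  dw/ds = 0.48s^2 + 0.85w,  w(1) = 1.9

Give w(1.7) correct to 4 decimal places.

4.0143

Euler: w_{n+1} = w_n + h·f(s_n, w_n).
s=1.000000, w=1.900000: f=2.095000 → w ← 1.900000 + 0.14·2.095000 = 2.193300
s=1.140000, w=2.193300: f=2.488113 → w ← 2.193300 + 0.14·2.488113 = 2.541636
s=1.280000, w=2.541636: f=2.946822 → w ← 2.541636 + 0.14·2.946822 = 2.954191
s=1.420000, w=2.954191: f=3.478934 → w ← 2.954191 + 0.14·3.478934 = 3.441242
s=1.560000, w=3.441242: f=4.093184 → w ← 3.441242 + 0.14·4.093184 = 4.014287
w(1.7) ≈ 4.0143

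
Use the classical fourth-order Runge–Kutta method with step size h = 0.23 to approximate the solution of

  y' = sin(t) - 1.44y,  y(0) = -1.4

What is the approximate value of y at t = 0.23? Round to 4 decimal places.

RK4: k1 = f(t_n, y_n); k2 = f(t_n + h/2, y_n + (h/2)·k1); k3 = f(t_n + h/2, y_n + (h/2)·k2); k4 = f(t_n + h, y_n + h·k3); y_{n+1} = y_n + (h/6)·(k1 + 2k2 + 2k3 + k4).
t=0.000000, y=-1.400000:
  k1 = f(0.000000, -1.400000) = 2.016000
  k2 = f(0.115000, -1.168160) = 1.796897
  k3 = f(0.115000, -1.193357) = 1.833181
  k4 = f(0.230000, -0.978368) = 1.636828
  y ← -1.400000 + (0.23/6)·(k1 + 2k2 + 2k3 + k4) = -0.981669
y(0.23) ≈ -0.9817

-0.9817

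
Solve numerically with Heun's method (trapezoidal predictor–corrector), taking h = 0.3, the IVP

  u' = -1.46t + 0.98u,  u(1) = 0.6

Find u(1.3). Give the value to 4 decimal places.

Heun: k1 = f(t_n, u_n); k2 = f(t_n + h, u_n + h·k1); u_{n+1} = u_n + (h/2)·(k1 + k2).
t=1.000000, u=0.600000:
  k1 = f(1.000000, 0.600000) = -0.872000
  k2 = f(1.300000, 0.338400) = -1.566368
  u ← 0.600000 + (0.3/2)·(-0.872000 + (-1.566368)) = 0.234245
u(1.3) ≈ 0.2342

0.2342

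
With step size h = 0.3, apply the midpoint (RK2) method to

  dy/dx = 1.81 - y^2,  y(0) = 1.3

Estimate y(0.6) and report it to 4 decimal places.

1.3332

Midpoint: k1 = f(x_n, y_n); k2 = f(x_n + h/2, y_n + (h/2)·k1); y_{n+1} = y_n + h·k2.
x=0.000000, y=1.300000:
  k1 = f(0.000000, 1.300000) = 0.120000
  k2 = f(0.150000, 1.318000) = 0.072876
  y ← 1.300000 + 0.3·0.072876 = 1.321863
x=0.300000, y=1.321863:
  k1 = f(0.300000, 1.321863) = 0.062679
  k2 = f(0.450000, 1.331265) = 0.037735
  y ← 1.321863 + 0.3·0.037735 = 1.333183
y(0.6) ≈ 1.3332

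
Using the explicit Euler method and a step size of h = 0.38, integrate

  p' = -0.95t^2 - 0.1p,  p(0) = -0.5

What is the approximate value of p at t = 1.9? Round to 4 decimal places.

Euler: p_{n+1} = p_n + h·f(t_n, p_n).
t=0.000000, p=-0.500000: f=0.050000 → p ← -0.500000 + 0.38·0.050000 = -0.481000
t=0.380000, p=-0.481000: f=-0.089080 → p ← -0.481000 + 0.38·(-0.089080) = -0.514850
t=0.760000, p=-0.514850: f=-0.497235 → p ← -0.514850 + 0.38·(-0.497235) = -0.703800
t=1.140000, p=-0.703800: f=-1.164240 → p ← -0.703800 + 0.38·(-1.164240) = -1.146211
t=1.520000, p=-1.146211: f=-2.080259 → p ← -1.146211 + 0.38·(-2.080259) = -1.936709
p(1.9) ≈ -1.9367

-1.9367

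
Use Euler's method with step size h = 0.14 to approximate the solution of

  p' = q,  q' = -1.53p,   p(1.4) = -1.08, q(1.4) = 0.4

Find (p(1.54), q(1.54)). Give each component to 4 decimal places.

Euler on (p,q): p_{n+1} = p_n + h·p', q_{n+1} = q_n + h·q'.
1.400000: (-1.080000, 0.400000); f=(0.400000, 1.652400) → (-1.024000, 0.631336)
(p(1.54), q(1.54)) ≈ (-1.0240, 0.6313)

-1.0240, 0.6313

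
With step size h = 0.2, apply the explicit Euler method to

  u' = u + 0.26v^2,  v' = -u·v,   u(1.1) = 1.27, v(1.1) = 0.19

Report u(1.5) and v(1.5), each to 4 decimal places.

Euler on (u,v): u_{n+1} = u_n + h·u', v_{n+1} = v_n + h·v'.
1.100000: (1.270000, 0.190000); f=(1.279386, -0.241300) → (1.525877, 0.141740)
1.300000: (1.525877, 0.141740); f=(1.531101, -0.216278) → (1.832097, 0.098484)
(u(1.5), v(1.5)) ≈ (1.8321, 0.0985)

1.8321, 0.0985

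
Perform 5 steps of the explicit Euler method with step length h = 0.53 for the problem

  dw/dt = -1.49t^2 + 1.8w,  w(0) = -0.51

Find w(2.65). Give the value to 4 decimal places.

-27.0206

Euler: w_{n+1} = w_n + h·f(t_n, w_n).
t=0.000000, w=-0.510000: f=-0.918000 → w ← -0.510000 + 0.53·(-0.918000) = -0.996540
t=0.530000, w=-0.996540: f=-2.212313 → w ← -0.996540 + 0.53·(-2.212313) = -2.169066
t=1.060000, w=-2.169066: f=-5.578483 → w ← -2.169066 + 0.53·(-5.578483) = -5.125662
t=1.590000, w=-5.125662: f=-12.993060 → w ← -5.125662 + 0.53·(-12.993060) = -12.011983
t=2.120000, w=-12.011983: f=-28.318226 → w ← -12.011983 + 0.53·(-28.318226) = -27.020643
w(2.65) ≈ -27.0206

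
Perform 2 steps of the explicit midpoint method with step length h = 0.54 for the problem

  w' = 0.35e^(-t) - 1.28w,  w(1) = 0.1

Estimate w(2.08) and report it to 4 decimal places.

Midpoint: k1 = f(t_n, w_n); k2 = f(t_n + h/2, w_n + (h/2)·k1); w_{n+1} = w_n + h·k2.
t=1.000000, w=0.100000:
  k1 = f(1.000000, 0.100000) = 0.000758
  k2 = f(1.270000, 0.100205) = -0.029971
  w ← 0.100000 + 0.54·(-0.029971) = 0.083816
t=1.540000, w=0.083816:
  k1 = f(1.540000, 0.083816) = -0.032251
  k2 = f(1.810000, 0.075108) = -0.038859
  w ← 0.083816 + 0.54·(-0.038859) = 0.062832
w(2.08) ≈ 0.0628

0.0628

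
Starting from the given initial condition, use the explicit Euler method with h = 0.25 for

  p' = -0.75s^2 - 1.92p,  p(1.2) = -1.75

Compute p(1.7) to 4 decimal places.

-1.0078

Euler: p_{n+1} = p_n + h·f(s_n, p_n).
s=1.200000, p=-1.750000: f=2.280000 → p ← -1.750000 + 0.25·2.280000 = -1.180000
s=1.450000, p=-1.180000: f=0.688725 → p ← -1.180000 + 0.25·0.688725 = -1.007819
p(1.7) ≈ -1.0078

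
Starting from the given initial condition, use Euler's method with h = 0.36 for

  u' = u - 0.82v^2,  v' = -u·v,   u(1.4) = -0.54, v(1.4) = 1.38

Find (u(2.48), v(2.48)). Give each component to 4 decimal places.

Euler on (u,v): u_{n+1} = u_n + h·u', v_{n+1} = v_n + h·v'.
1.400000: (-0.540000, 1.380000); f=(-2.101608, 0.745200) → (-1.296579, 1.648272)
1.760000: (-1.296579, 1.648272); f=(-3.524355, 2.137115) → (-2.565347, 2.417633)
2.120000: (-2.565347, 2.417633); f=(-7.358206, 6.202068) → (-5.214301, 4.650378)
(u(2.48), v(2.48)) ≈ (-5.2143, 4.6504)

-5.2143, 4.6504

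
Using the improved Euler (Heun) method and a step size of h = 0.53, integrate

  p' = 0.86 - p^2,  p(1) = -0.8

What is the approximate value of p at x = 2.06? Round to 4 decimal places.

-0.3313

Heun: k1 = f(x_n, p_n); k2 = f(x_n + h, p_n + h·k1); p_{n+1} = p_n + (h/2)·(k1 + k2).
x=1.000000, p=-0.800000:
  k1 = f(1.000000, -0.800000) = 0.220000
  k2 = f(1.530000, -0.683400) = 0.392964
  p ← -0.800000 + (0.53/2)·(0.220000 + 0.392964) = -0.637564
x=1.530000, p=-0.637564:
  k1 = f(1.530000, -0.637564) = 0.453512
  k2 = f(2.060000, -0.397203) = 0.702230
  p ← -0.637564 + (0.53/2)·(0.453512 + 0.702230) = -0.331293
p(2.06) ≈ -0.3313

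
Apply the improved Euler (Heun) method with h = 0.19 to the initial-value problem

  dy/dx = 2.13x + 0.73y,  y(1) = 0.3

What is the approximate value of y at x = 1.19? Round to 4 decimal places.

Heun: k1 = f(x_n, y_n); k2 = f(x_n + h, y_n + h·k1); y_{n+1} = y_n + (h/2)·(k1 + k2).
x=1.000000, y=0.300000:
  k1 = f(1.000000, 0.300000) = 2.349000
  k2 = f(1.190000, 0.746310) = 3.079506
  y ← 0.300000 + (0.19/2)·(2.349000 + 3.079506) = 0.815708
y(1.19) ≈ 0.8157

0.8157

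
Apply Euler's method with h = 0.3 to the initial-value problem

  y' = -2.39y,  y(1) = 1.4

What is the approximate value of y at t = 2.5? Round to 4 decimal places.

Euler: y_{n+1} = y_n + h·f(t_n, y_n).
t=1.000000, y=1.400000: f=-3.346000 → y ← 1.400000 + 0.3·(-3.346000) = 0.396200
t=1.300000, y=0.396200: f=-0.946918 → y ← 0.396200 + 0.3·(-0.946918) = 0.112125
t=1.600000, y=0.112125: f=-0.267978 → y ← 0.112125 + 0.3·(-0.267978) = 0.031731
t=1.900000, y=0.031731: f=-0.075838 → y ← 0.031731 + 0.3·(-0.075838) = 0.008980
t=2.200000, y=0.008980: f=-0.021462 → y ← 0.008980 + 0.3·(-0.021462) = 0.002541
y(2.5) ≈ 0.0025

0.0025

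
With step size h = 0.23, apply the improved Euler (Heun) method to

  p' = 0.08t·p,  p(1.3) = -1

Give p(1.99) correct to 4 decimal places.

-1.0950

Heun: k1 = f(t_n, p_n); k2 = f(t_n + h, p_n + h·k1); p_{n+1} = p_n + (h/2)·(k1 + k2).
t=1.300000, p=-1.000000:
  k1 = f(1.300000, -1.000000) = -0.104000
  k2 = f(1.530000, -1.023920) = -0.125328
  p ← -1.000000 + (0.23/2)·(-0.104000 + (-0.125328)) = -1.026373
t=1.530000, p=-1.026373:
  k1 = f(1.530000, -1.026373) = -0.125628
  k2 = f(1.760000, -1.055267) = -0.148582
  p ← -1.026373 + (0.23/2)·(-0.125628 + (-0.148582)) = -1.057907
t=1.760000, p=-1.057907:
  k1 = f(1.760000, -1.057907) = -0.148953
  k2 = f(1.990000, -1.092166) = -0.173873
  p ← -1.057907 + (0.23/2)·(-0.148953 + (-0.173873)) = -1.095032
p(1.99) ≈ -1.0950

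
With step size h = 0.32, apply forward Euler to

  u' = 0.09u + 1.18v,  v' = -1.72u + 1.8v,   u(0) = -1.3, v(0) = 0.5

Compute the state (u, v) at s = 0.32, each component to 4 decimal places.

-1.1486, 1.5035

Euler on (u,v): u_{n+1} = u_n + h·u', v_{n+1} = v_n + h·v'.
0.000000: (-1.300000, 0.500000); f=(0.473000, 3.136000) → (-1.148640, 1.503520)
(u(0.32), v(0.32)) ≈ (-1.1486, 1.5035)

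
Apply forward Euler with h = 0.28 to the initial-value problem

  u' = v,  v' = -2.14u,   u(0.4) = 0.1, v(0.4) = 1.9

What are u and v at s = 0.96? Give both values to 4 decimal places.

Euler on (u,v): u_{n+1} = u_n + h·u', v_{n+1} = v_n + h·v'.
0.400000: (0.100000, 1.900000); f=(1.900000, -0.214000) → (0.632000, 1.840080)
0.680000: (0.632000, 1.840080); f=(1.840080, -1.352480) → (1.147222, 1.461386)
(u(0.96), v(0.96)) ≈ (1.1472, 1.4614)

1.1472, 1.4614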